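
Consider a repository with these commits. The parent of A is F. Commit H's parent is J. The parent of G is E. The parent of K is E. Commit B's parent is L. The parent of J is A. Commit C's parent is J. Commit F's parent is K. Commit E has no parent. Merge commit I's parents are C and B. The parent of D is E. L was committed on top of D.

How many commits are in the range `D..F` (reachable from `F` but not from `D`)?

2

Reachable from F: {E, F, K}.
Reachable from D: {D, E}.
In F's history but not D's: {F, K} — 2 commits.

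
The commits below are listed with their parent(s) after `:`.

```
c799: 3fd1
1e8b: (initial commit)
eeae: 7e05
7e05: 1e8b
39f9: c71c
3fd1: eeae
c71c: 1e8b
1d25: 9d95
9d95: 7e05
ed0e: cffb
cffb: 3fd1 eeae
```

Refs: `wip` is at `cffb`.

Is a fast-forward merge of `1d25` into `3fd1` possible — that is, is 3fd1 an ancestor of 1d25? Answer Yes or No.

No

A fast-forward from 3fd1 to 1d25 is possible iff 3fd1 is an ancestor of 1d25.
Ancestors of 1d25: {1d25, 1e8b, 7e05, 9d95}.
3fd1 is not among them, so fast-forward is not possible.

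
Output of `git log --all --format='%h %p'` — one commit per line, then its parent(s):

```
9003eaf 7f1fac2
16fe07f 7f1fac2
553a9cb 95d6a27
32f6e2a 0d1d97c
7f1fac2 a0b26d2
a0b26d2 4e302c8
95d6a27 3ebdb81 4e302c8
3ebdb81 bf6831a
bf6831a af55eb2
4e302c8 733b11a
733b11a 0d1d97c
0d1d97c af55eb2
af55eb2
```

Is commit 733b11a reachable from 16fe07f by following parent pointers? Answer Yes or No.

Ancestors of 16fe07f (commits reachable by following parents): {0d1d97c, 16fe07f, 4e302c8, 733b11a, 7f1fac2, a0b26d2, af55eb2}.
733b11a is in that set, so it is an ancestor of 16fe07f.

Yes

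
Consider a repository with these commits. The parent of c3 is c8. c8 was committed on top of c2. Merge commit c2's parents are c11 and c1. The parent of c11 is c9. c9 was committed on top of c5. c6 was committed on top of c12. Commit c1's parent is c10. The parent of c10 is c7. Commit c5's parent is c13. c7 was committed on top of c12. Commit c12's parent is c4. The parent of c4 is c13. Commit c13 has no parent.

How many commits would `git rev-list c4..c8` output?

9

Reachable from c8: {c1, c10, c11, c12, c13, c2, c4, c5, c7, c8, c9}.
Reachable from c4: {c13, c4}.
In c8's history but not c4's: {c1, c10, c11, c12, c2, c5, c7, c8, c9} — 9 commits.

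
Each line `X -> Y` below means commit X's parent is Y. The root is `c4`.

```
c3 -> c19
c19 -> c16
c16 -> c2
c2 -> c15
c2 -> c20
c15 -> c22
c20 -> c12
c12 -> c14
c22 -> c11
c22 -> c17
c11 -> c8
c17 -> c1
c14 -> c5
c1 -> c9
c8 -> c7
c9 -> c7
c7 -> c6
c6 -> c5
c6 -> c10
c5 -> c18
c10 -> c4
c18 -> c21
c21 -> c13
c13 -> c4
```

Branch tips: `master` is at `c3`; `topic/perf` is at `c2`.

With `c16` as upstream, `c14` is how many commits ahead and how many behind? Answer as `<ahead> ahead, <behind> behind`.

0 ahead, 14 behind

Reachable from c14: {c13, c14, c18, c21, c4, c5}.
Reachable from c16: {c1, c10, c11, c12, c13, c14, c15, c16, c17, c18, c2, c20, c21, c22, c4, c5, c6, c7, c8, c9}.
Only in c14's history (ahead): {} — 0.
Only in c16's history (behind): {c1, c10, c11, c12, c15, c16, c17, c2, c20, c22, c6, c7, c8, c9} — 14.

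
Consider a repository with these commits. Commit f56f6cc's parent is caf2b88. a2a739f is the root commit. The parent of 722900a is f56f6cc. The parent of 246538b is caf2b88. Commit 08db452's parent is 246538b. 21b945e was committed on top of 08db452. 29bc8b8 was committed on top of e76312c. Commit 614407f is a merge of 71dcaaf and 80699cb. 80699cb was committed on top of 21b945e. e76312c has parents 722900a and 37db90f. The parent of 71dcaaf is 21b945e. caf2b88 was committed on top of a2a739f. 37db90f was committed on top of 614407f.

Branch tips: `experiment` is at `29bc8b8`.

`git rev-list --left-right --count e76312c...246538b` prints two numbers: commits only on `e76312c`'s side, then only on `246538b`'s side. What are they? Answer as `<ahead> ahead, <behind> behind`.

9 ahead, 0 behind

Reachable from e76312c: {08db452, 21b945e, 246538b, 37db90f, 614407f, 71dcaaf, 722900a, 80699cb, a2a739f, caf2b88, e76312c, f56f6cc}.
Reachable from 246538b: {246538b, a2a739f, caf2b88}.
Only in e76312c's history (ahead): {08db452, 21b945e, 37db90f, 614407f, 71dcaaf, 722900a, 80699cb, e76312c, f56f6cc} — 9.
Only in 246538b's history (behind): {} — 0.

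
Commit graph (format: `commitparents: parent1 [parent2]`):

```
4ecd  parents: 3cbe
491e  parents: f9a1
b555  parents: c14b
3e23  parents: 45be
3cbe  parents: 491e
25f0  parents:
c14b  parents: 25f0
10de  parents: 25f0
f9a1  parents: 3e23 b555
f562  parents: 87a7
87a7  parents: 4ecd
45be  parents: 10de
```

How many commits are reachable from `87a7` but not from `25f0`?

10

Reachable from 87a7: {10de, 25f0, 3cbe, 3e23, 45be, 491e, 4ecd, 87a7, b555, c14b, f9a1}.
Reachable from 25f0: {25f0}.
In 87a7's history but not 25f0's: {10de, 3cbe, 3e23, 45be, 491e, 4ecd, 87a7, b555, c14b, f9a1} — 10 commits.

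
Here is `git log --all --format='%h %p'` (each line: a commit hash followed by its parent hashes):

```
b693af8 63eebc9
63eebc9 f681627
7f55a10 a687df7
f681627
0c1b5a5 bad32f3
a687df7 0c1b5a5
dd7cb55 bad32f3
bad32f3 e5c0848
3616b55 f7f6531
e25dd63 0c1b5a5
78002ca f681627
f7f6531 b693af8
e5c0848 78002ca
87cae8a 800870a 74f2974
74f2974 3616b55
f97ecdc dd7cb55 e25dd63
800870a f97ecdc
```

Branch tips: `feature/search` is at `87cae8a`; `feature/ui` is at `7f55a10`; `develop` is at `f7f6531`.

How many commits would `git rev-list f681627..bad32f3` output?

3

Reachable from bad32f3: {78002ca, bad32f3, e5c0848, f681627}.
Reachable from f681627: {f681627}.
In bad32f3's history but not f681627's: {78002ca, bad32f3, e5c0848} — 3 commits.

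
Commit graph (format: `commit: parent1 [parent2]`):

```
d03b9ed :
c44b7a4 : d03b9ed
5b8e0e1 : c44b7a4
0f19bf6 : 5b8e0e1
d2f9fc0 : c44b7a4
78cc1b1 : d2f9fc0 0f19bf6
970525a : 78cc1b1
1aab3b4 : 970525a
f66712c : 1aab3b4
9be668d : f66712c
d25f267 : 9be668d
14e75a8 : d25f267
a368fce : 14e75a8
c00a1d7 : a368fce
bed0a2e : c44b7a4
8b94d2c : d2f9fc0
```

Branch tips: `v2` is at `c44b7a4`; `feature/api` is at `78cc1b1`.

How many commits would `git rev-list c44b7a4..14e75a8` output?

Reachable from 14e75a8: {0f19bf6, 14e75a8, 1aab3b4, 5b8e0e1, 78cc1b1, 970525a, 9be668d, c44b7a4, d03b9ed, d25f267, d2f9fc0, f66712c}.
Reachable from c44b7a4: {c44b7a4, d03b9ed}.
In 14e75a8's history but not c44b7a4's: {0f19bf6, 14e75a8, 1aab3b4, 5b8e0e1, 78cc1b1, 970525a, 9be668d, d25f267, d2f9fc0, f66712c} — 10 commits.

10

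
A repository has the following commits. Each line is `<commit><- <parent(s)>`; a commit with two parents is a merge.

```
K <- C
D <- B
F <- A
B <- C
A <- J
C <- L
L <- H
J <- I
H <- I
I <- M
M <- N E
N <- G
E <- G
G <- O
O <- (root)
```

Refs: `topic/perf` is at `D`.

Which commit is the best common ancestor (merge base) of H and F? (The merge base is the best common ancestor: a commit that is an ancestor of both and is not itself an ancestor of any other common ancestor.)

Ancestors of H: {E, G, H, I, M, N, O}.
Ancestors of F: {A, E, F, G, I, J, M, N, O}.
Common ancestors: {E, G, I, M, N, O}.
Among these, I is not an ancestor of any other common ancestor — it is the merge base.

I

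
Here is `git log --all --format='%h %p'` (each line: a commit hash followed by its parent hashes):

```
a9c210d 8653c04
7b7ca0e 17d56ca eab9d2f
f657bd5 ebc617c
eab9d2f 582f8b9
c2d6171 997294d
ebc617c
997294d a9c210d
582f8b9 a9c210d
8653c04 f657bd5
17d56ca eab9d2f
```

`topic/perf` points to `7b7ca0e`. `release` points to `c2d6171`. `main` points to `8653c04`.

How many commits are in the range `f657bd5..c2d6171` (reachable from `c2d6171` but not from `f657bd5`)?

Reachable from c2d6171: {8653c04, 997294d, a9c210d, c2d6171, ebc617c, f657bd5}.
Reachable from f657bd5: {ebc617c, f657bd5}.
In c2d6171's history but not f657bd5's: {8653c04, 997294d, a9c210d, c2d6171} — 4 commits.

4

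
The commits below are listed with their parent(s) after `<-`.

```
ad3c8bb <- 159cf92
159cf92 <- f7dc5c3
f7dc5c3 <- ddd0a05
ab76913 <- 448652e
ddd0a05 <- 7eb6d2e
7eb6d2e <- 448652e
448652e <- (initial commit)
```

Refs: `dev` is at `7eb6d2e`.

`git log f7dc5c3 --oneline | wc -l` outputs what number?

Walking parent pointers from f7dc5c3: reachable set = {448652e, 7eb6d2e, ddd0a05, f7dc5c3}.
That is 4 commits.

4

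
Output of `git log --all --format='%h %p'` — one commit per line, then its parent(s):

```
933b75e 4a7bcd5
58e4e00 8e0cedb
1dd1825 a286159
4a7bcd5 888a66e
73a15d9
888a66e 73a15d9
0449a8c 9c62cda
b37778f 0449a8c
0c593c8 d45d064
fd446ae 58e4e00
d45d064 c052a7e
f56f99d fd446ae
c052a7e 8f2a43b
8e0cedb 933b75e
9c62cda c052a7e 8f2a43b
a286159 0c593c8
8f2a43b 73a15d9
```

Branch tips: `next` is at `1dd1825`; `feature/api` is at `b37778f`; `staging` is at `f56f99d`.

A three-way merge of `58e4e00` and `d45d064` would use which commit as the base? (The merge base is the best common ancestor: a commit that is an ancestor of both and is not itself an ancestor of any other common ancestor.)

73a15d9

Ancestors of 58e4e00: {4a7bcd5, 58e4e00, 73a15d9, 888a66e, 8e0cedb, 933b75e}.
Ancestors of d45d064: {73a15d9, 8f2a43b, c052a7e, d45d064}.
Common ancestors: {73a15d9}.
The only common ancestor is 73a15d9, so it is the merge base.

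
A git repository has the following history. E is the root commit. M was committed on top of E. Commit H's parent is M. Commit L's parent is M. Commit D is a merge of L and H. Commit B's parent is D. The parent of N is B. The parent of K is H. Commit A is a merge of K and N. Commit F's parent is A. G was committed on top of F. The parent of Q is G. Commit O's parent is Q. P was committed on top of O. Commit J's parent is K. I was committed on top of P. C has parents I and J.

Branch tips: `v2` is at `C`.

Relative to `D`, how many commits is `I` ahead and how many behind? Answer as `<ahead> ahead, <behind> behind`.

10 ahead, 0 behind

Reachable from I: {A, B, D, E, F, G, H, I, K, L, M, N, O, P, Q}.
Reachable from D: {D, E, H, L, M}.
Only in I's history (ahead): {A, B, F, G, I, K, N, O, P, Q} — 10.
Only in D's history (behind): {} — 0.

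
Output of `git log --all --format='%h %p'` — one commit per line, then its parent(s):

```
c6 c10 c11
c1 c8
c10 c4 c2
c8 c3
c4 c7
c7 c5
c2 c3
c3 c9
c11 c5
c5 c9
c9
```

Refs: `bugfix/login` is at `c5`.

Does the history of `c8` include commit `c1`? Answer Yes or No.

No

Ancestors of c8: {c3, c8, c9}.
c1 is not in that set, so it is not an ancestor of c8.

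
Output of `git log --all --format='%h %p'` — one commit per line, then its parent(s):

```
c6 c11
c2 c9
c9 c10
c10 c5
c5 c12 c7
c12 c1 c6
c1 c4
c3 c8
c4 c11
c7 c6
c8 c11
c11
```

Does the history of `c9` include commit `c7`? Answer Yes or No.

Yes

Ancestors of c9 (commits reachable by following parents): {c1, c10, c11, c12, c4, c5, c6, c7, c9}.
c7 is in that set, so it is an ancestor of c9.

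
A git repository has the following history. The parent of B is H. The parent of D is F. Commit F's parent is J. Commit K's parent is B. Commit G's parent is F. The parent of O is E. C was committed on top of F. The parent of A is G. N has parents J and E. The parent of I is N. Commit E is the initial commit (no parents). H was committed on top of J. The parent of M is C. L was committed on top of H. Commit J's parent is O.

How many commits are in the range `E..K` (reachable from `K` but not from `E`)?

Reachable from K: {B, E, H, J, K, O}.
Reachable from E: {E}.
In K's history but not E's: {B, H, J, K, O} — 5 commits.

5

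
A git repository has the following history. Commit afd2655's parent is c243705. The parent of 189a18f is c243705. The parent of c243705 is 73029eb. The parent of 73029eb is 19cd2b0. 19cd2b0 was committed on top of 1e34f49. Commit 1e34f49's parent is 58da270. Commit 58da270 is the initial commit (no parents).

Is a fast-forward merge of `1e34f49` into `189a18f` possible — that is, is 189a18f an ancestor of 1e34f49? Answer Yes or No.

No

A fast-forward from 189a18f to 1e34f49 is possible iff 189a18f is an ancestor of 1e34f49.
Ancestors of 1e34f49: {1e34f49, 58da270}.
189a18f is not among them, so fast-forward is not possible.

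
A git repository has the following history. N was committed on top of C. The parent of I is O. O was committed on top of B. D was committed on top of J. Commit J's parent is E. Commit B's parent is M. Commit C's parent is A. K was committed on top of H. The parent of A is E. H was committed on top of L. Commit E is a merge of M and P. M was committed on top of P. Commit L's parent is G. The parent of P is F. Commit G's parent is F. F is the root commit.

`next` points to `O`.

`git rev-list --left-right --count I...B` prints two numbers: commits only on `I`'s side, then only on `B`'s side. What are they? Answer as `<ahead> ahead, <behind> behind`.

2 ahead, 0 behind

Reachable from I: {B, F, I, M, O, P}.
Reachable from B: {B, F, M, P}.
Only in I's history (ahead): {I, O} — 2.
Only in B's history (behind): {} — 0.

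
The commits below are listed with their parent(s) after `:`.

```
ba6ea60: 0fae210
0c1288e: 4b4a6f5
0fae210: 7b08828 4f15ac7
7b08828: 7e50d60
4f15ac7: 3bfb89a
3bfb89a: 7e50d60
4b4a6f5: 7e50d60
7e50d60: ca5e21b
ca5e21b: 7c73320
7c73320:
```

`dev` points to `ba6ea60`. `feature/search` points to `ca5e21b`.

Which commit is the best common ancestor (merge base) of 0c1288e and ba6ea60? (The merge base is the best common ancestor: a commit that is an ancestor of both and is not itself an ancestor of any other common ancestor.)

7e50d60

Ancestors of 0c1288e: {0c1288e, 4b4a6f5, 7c73320, 7e50d60, ca5e21b}.
Ancestors of ba6ea60: {0fae210, 3bfb89a, 4f15ac7, 7b08828, 7c73320, 7e50d60, ba6ea60, ca5e21b}.
Common ancestors: {7c73320, 7e50d60, ca5e21b}.
Among these, 7e50d60 is not an ancestor of any other common ancestor — it is the merge base.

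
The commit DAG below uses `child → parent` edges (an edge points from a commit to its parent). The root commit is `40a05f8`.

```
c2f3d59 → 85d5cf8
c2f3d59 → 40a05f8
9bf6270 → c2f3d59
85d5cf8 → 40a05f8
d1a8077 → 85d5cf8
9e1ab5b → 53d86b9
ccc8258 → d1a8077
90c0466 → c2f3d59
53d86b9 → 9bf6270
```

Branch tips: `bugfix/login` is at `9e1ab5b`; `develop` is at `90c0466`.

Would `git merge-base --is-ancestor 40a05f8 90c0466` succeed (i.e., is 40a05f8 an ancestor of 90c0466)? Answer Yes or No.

Yes

Ancestors of 90c0466 (commits reachable by following parents): {40a05f8, 85d5cf8, 90c0466, c2f3d59}.
40a05f8 is in that set, so it is an ancestor of 90c0466.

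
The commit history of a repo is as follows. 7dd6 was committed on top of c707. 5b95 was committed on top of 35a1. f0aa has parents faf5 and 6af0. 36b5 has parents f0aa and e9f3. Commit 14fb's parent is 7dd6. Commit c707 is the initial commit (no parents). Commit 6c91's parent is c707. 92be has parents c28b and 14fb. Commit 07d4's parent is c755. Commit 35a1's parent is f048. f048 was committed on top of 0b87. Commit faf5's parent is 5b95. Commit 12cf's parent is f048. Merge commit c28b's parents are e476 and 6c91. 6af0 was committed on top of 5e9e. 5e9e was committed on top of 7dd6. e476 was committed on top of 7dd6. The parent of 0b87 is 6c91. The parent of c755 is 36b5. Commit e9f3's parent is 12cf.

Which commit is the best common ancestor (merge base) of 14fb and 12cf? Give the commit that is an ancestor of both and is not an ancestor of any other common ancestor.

Ancestors of 14fb: {14fb, 7dd6, c707}.
Ancestors of 12cf: {0b87, 12cf, 6c91, c707, f048}.
Common ancestors: {c707}.
The only common ancestor is c707, so it is the merge base.

c707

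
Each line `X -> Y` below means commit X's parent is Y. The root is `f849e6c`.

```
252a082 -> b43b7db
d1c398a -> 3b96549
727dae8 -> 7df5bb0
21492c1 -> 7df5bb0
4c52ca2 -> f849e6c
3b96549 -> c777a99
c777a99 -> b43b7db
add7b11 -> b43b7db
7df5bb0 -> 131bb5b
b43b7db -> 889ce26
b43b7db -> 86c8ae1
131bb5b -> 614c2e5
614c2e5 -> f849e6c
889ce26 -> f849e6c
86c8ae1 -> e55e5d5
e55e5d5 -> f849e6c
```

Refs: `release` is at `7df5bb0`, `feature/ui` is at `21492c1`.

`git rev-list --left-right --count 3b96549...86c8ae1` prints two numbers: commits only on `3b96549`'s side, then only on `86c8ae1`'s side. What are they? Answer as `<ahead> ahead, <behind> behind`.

4 ahead, 0 behind

Reachable from 3b96549: {3b96549, 86c8ae1, 889ce26, b43b7db, c777a99, e55e5d5, f849e6c}.
Reachable from 86c8ae1: {86c8ae1, e55e5d5, f849e6c}.
Only in 3b96549's history (ahead): {3b96549, 889ce26, b43b7db, c777a99} — 4.
Only in 86c8ae1's history (behind): {} — 0.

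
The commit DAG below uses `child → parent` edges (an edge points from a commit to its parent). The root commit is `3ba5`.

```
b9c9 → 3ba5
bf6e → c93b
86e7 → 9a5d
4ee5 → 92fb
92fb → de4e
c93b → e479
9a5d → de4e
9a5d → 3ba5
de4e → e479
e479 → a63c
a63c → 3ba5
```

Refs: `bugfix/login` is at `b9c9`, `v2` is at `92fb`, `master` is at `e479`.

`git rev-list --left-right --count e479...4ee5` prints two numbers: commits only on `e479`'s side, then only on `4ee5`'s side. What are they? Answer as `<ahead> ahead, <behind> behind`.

0 ahead, 3 behind

Reachable from e479: {3ba5, a63c, e479}.
Reachable from 4ee5: {3ba5, 4ee5, 92fb, a63c, de4e, e479}.
Only in e479's history (ahead): {} — 0.
Only in 4ee5's history (behind): {4ee5, 92fb, de4e} — 3.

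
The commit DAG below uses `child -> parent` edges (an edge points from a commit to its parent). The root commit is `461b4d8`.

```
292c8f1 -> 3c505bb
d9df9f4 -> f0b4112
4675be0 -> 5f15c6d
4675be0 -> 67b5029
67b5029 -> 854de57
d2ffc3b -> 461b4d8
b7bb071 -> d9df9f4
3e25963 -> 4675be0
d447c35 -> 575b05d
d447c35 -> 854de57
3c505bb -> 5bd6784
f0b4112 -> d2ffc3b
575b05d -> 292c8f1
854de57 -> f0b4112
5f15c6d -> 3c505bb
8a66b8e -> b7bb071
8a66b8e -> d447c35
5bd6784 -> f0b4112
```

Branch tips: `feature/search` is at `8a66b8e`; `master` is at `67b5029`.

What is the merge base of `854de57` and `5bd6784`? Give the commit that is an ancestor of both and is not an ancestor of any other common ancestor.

Ancestors of 854de57: {461b4d8, 854de57, d2ffc3b, f0b4112}.
Ancestors of 5bd6784: {461b4d8, 5bd6784, d2ffc3b, f0b4112}.
Common ancestors: {461b4d8, d2ffc3b, f0b4112}.
Among these, f0b4112 is not an ancestor of any other common ancestor — it is the merge base.

f0b4112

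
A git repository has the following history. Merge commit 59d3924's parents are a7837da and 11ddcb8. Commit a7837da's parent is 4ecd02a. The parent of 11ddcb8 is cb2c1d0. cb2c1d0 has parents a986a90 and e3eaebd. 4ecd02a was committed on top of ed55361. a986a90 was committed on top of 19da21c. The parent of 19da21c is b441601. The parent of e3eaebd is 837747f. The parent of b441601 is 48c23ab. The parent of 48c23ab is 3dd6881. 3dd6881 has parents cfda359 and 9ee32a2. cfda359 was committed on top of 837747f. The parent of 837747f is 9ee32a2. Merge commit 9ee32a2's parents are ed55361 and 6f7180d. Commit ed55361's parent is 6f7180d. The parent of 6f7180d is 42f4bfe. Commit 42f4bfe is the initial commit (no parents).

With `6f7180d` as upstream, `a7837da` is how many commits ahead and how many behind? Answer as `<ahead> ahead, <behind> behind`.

Reachable from a7837da: {42f4bfe, 4ecd02a, 6f7180d, a7837da, ed55361}.
Reachable from 6f7180d: {42f4bfe, 6f7180d}.
Only in a7837da's history (ahead): {4ecd02a, a7837da, ed55361} — 3.
Only in 6f7180d's history (behind): {} — 0.

3 ahead, 0 behind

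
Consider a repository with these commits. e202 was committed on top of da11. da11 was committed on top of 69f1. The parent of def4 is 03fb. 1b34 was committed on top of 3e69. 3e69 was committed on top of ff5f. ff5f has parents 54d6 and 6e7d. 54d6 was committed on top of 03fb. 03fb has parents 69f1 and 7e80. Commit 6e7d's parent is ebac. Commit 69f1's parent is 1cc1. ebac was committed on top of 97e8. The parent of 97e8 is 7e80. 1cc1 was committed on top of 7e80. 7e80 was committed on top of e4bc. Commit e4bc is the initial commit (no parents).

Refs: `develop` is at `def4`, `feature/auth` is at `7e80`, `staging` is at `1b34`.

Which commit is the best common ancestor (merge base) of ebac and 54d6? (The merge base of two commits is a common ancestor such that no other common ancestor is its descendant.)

7e80

Ancestors of ebac: {7e80, 97e8, e4bc, ebac}.
Ancestors of 54d6: {03fb, 1cc1, 54d6, 69f1, 7e80, e4bc}.
Common ancestors: {7e80, e4bc}.
Among these, 7e80 is not an ancestor of any other common ancestor — it is the merge base.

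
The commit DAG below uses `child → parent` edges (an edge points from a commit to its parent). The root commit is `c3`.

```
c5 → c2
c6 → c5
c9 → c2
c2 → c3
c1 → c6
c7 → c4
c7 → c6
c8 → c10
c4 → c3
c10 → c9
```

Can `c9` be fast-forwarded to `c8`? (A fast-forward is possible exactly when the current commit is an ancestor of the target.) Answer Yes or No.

A fast-forward from c9 to c8 is possible iff c9 is an ancestor of c8.
Ancestors of c8: {c10, c2, c3, c8, c9}.
c9 is among them, so fast-forward is possible.

Yes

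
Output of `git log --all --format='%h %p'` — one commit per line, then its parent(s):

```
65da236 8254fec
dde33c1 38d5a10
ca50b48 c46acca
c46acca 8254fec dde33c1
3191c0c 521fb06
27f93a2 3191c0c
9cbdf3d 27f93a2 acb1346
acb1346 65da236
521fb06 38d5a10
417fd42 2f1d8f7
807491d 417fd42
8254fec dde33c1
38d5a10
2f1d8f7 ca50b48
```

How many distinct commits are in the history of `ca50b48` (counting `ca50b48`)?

Walking parent pointers from ca50b48: reachable set = {38d5a10, 8254fec, c46acca, ca50b48, dde33c1}.
That is 5 commits.

5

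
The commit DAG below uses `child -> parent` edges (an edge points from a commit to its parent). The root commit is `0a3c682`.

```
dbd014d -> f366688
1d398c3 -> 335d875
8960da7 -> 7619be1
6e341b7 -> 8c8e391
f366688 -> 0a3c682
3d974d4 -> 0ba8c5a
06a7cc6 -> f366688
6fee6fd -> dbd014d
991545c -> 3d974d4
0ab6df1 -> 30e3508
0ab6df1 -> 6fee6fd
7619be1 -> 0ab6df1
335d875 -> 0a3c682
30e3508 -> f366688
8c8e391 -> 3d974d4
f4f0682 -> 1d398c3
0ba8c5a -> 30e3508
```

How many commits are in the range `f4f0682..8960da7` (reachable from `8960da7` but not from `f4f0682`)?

7

Reachable from 8960da7: {0a3c682, 0ab6df1, 30e3508, 6fee6fd, 7619be1, 8960da7, dbd014d, f366688}.
Reachable from f4f0682: {0a3c682, 1d398c3, 335d875, f4f0682}.
In 8960da7's history but not f4f0682's: {0ab6df1, 30e3508, 6fee6fd, 7619be1, 8960da7, dbd014d, f366688} — 7 commits.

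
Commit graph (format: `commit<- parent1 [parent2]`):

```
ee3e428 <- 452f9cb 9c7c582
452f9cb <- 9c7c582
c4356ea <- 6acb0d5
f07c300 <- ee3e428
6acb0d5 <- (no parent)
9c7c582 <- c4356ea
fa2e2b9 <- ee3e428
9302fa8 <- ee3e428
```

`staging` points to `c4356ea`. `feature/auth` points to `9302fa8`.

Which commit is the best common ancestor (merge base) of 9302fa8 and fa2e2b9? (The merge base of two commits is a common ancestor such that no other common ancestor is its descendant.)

Ancestors of 9302fa8: {452f9cb, 6acb0d5, 9302fa8, 9c7c582, c4356ea, ee3e428}.
Ancestors of fa2e2b9: {452f9cb, 6acb0d5, 9c7c582, c4356ea, ee3e428, fa2e2b9}.
Common ancestors: {452f9cb, 6acb0d5, 9c7c582, c4356ea, ee3e428}.
Among these, ee3e428 is not an ancestor of any other common ancestor — it is the merge base.

ee3e428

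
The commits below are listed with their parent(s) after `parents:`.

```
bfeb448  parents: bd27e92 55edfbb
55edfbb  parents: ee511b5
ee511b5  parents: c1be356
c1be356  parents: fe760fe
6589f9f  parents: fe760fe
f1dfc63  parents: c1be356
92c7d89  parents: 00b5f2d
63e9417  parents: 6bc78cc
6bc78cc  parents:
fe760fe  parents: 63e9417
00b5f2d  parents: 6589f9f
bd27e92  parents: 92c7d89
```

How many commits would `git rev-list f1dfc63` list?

Walking parent pointers from f1dfc63: reachable set = {63e9417, 6bc78cc, c1be356, f1dfc63, fe760fe}.
That is 5 commits.

5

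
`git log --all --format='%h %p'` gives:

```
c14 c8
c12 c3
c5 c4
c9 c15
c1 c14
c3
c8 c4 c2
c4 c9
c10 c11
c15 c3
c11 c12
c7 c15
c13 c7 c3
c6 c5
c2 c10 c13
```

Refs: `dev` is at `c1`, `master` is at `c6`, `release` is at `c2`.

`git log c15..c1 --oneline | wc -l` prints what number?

Reachable from c1: {c1, c10, c11, c12, c13, c14, c15, c2, c3, c4, c7, c8, c9}.
Reachable from c15: {c15, c3}.
In c1's history but not c15's: {c1, c10, c11, c12, c13, c14, c2, c4, c7, c8, c9} — 11 commits.

11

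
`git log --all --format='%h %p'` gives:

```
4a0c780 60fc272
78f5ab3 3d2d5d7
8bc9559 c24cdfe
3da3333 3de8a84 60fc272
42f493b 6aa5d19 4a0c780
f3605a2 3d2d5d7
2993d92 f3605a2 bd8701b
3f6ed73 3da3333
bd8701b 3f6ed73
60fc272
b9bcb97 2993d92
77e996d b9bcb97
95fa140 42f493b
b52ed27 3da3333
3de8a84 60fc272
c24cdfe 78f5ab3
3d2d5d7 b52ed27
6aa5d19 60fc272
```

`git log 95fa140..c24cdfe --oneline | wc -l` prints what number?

Reachable from c24cdfe: {3d2d5d7, 3da3333, 3de8a84, 60fc272, 78f5ab3, b52ed27, c24cdfe}.
Reachable from 95fa140: {42f493b, 4a0c780, 60fc272, 6aa5d19, 95fa140}.
In c24cdfe's history but not 95fa140's: {3d2d5d7, 3da3333, 3de8a84, 78f5ab3, b52ed27, c24cdfe} — 6 commits.

6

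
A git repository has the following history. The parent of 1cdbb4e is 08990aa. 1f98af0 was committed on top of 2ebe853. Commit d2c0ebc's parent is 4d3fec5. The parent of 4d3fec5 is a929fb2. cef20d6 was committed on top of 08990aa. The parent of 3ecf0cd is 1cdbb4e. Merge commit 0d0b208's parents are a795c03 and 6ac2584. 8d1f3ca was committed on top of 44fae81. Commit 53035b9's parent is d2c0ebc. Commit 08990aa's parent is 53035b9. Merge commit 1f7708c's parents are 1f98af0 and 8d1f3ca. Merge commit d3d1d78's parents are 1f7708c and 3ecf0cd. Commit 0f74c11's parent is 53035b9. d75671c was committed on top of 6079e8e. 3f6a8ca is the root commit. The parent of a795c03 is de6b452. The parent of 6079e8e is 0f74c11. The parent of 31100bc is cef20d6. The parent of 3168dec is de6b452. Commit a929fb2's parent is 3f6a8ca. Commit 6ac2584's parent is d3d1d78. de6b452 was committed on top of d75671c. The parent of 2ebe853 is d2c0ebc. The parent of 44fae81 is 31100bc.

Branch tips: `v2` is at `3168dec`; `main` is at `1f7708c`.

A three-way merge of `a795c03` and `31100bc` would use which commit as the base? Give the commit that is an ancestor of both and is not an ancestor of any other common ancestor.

53035b9

Ancestors of a795c03: {0f74c11, 3f6a8ca, 4d3fec5, 53035b9, 6079e8e, a795c03, a929fb2, d2c0ebc, d75671c, de6b452}.
Ancestors of 31100bc: {08990aa, 31100bc, 3f6a8ca, 4d3fec5, 53035b9, a929fb2, cef20d6, d2c0ebc}.
Common ancestors: {3f6a8ca, 4d3fec5, 53035b9, a929fb2, d2c0ebc}.
Among these, 53035b9 is not an ancestor of any other common ancestor — it is the merge base.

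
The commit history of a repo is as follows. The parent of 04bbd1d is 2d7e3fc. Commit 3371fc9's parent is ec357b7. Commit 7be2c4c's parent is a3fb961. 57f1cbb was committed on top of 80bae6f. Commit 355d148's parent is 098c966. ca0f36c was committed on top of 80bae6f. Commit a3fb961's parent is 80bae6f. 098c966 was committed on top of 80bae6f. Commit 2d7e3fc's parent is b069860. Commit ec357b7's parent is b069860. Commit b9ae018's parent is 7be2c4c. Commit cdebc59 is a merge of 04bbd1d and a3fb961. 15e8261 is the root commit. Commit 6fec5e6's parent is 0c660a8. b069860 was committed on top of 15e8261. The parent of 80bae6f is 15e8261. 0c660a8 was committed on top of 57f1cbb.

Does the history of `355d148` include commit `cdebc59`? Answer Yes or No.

Ancestors of 355d148: {098c966, 15e8261, 355d148, 80bae6f}.
cdebc59 is not in that set, so it is not an ancestor of 355d148.

No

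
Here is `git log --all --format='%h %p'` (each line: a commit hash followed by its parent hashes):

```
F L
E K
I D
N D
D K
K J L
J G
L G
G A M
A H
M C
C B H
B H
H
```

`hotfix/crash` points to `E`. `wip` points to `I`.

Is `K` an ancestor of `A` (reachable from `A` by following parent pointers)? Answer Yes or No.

No

Ancestors of A: {A, H}.
K is not in that set, so it is not an ancestor of A.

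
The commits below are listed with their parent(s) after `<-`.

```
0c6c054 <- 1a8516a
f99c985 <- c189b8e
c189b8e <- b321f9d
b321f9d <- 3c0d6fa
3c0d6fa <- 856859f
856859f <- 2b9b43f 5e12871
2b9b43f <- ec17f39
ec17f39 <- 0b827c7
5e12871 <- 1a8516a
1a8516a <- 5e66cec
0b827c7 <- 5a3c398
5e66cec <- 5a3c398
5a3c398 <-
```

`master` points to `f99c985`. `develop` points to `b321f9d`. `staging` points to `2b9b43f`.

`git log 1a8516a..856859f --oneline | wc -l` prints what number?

Reachable from 856859f: {0b827c7, 1a8516a, 2b9b43f, 5a3c398, 5e12871, 5e66cec, 856859f, ec17f39}.
Reachable from 1a8516a: {1a8516a, 5a3c398, 5e66cec}.
In 856859f's history but not 1a8516a's: {0b827c7, 2b9b43f, 5e12871, 856859f, ec17f39} — 5 commits.

5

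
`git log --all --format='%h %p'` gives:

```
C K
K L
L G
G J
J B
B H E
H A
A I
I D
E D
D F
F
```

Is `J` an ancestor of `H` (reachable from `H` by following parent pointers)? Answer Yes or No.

No

Ancestors of H: {A, D, F, H, I}.
J is not in that set, so it is not an ancestor of H.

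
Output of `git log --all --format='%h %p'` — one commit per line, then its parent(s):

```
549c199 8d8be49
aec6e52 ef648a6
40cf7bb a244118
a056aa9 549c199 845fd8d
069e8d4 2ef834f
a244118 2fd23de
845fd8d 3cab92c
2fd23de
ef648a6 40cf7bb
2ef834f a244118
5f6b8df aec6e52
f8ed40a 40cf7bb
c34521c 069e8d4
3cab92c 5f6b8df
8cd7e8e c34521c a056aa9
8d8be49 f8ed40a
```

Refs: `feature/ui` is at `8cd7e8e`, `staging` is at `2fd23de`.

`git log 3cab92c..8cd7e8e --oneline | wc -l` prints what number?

Reachable from 8cd7e8e: {069e8d4, 2ef834f, 2fd23de, 3cab92c, 40cf7bb, 549c199, 5f6b8df, 845fd8d, 8cd7e8e, 8d8be49, a056aa9, a244118, aec6e52, c34521c, ef648a6, f8ed40a}.
Reachable from 3cab92c: {2fd23de, 3cab92c, 40cf7bb, 5f6b8df, a244118, aec6e52, ef648a6}.
In 8cd7e8e's history but not 3cab92c's: {069e8d4, 2ef834f, 549c199, 845fd8d, 8cd7e8e, 8d8be49, a056aa9, c34521c, f8ed40a} — 9 commits.

9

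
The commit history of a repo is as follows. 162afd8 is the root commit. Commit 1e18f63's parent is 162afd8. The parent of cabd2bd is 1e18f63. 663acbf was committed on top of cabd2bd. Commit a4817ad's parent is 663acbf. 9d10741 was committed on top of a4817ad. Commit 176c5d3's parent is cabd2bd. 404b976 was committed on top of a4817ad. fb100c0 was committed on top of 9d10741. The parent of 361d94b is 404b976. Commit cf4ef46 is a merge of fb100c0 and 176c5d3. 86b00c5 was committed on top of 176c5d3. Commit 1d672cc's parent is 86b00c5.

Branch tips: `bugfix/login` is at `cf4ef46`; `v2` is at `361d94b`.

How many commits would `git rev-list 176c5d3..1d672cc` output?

2

Reachable from 1d672cc: {162afd8, 176c5d3, 1d672cc, 1e18f63, 86b00c5, cabd2bd}.
Reachable from 176c5d3: {162afd8, 176c5d3, 1e18f63, cabd2bd}.
In 1d672cc's history but not 176c5d3's: {1d672cc, 86b00c5} — 2 commits.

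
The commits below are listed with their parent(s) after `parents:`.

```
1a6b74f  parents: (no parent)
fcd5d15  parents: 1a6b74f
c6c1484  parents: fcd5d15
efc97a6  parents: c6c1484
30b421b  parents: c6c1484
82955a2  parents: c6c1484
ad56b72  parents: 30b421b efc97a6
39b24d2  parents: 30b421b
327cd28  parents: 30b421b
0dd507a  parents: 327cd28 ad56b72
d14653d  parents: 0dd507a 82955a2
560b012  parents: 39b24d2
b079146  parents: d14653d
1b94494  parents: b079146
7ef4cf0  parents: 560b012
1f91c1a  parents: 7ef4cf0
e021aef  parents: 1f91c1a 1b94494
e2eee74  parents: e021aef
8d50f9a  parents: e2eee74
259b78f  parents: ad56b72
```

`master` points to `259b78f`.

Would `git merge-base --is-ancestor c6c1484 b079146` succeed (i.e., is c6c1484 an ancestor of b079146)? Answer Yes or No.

Yes

Ancestors of b079146 (commits reachable by following parents): {0dd507a, 1a6b74f, 30b421b, 327cd28, 82955a2, ad56b72, b079146, c6c1484, d14653d, efc97a6, fcd5d15}.
c6c1484 is in that set, so it is an ancestor of b079146.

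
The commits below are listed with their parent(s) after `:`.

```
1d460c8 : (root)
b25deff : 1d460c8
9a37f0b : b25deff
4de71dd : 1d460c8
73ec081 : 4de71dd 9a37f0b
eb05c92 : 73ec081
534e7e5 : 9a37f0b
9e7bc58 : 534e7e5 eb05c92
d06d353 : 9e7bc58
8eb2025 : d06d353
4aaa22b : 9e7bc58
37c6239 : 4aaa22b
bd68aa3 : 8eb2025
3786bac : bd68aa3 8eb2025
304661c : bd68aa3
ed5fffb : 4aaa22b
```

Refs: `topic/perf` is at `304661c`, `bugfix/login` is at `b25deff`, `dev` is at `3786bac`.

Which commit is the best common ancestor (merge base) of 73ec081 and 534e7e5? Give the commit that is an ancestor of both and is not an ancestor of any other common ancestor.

9a37f0b

Ancestors of 73ec081: {1d460c8, 4de71dd, 73ec081, 9a37f0b, b25deff}.
Ancestors of 534e7e5: {1d460c8, 534e7e5, 9a37f0b, b25deff}.
Common ancestors: {1d460c8, 9a37f0b, b25deff}.
Among these, 9a37f0b is not an ancestor of any other common ancestor — it is the merge base.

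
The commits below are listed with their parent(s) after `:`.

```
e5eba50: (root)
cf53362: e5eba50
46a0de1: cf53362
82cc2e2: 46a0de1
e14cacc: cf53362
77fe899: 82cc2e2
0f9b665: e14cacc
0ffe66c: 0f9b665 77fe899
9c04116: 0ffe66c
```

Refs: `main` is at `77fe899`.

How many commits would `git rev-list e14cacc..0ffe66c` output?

Reachable from 0ffe66c: {0f9b665, 0ffe66c, 46a0de1, 77fe899, 82cc2e2, cf53362, e14cacc, e5eba50}.
Reachable from e14cacc: {cf53362, e14cacc, e5eba50}.
In 0ffe66c's history but not e14cacc's: {0f9b665, 0ffe66c, 46a0de1, 77fe899, 82cc2e2} — 5 commits.

5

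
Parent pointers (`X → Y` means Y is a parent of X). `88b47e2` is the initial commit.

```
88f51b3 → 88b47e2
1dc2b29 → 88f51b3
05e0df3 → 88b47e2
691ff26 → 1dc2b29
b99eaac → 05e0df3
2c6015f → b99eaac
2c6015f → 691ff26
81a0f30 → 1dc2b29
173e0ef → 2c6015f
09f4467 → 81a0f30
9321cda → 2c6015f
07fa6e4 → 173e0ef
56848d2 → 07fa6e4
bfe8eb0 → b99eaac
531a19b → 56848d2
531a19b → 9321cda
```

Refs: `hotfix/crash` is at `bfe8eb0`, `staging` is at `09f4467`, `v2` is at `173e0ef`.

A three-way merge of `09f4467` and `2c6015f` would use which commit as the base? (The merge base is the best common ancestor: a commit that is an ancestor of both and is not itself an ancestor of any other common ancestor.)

Ancestors of 09f4467: {09f4467, 1dc2b29, 81a0f30, 88b47e2, 88f51b3}.
Ancestors of 2c6015f: {05e0df3, 1dc2b29, 2c6015f, 691ff26, 88b47e2, 88f51b3, b99eaac}.
Common ancestors: {1dc2b29, 88b47e2, 88f51b3}.
Among these, 1dc2b29 is not an ancestor of any other common ancestor — it is the merge base.

1dc2b29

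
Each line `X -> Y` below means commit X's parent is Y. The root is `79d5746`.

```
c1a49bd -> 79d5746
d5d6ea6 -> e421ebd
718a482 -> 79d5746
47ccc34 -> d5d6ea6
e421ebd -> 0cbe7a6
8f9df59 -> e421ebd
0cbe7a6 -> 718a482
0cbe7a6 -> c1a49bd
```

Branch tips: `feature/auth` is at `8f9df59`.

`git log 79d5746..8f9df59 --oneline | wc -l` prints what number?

Reachable from 8f9df59: {0cbe7a6, 718a482, 79d5746, 8f9df59, c1a49bd, e421ebd}.
Reachable from 79d5746: {79d5746}.
In 8f9df59's history but not 79d5746's: {0cbe7a6, 718a482, 8f9df59, c1a49bd, e421ebd} — 5 commits.

5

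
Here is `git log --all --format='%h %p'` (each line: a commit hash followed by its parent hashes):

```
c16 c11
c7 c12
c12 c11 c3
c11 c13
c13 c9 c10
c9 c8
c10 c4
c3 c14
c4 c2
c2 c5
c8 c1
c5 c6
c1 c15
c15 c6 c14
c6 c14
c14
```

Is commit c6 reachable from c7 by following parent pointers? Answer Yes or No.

Yes

Ancestors of c7 (commits reachable by following parents): {c1, c10, c11, c12, c13, c14, c15, c2, c3, c4, c5, c6, c7, c8, c9}.
c6 is in that set, so it is an ancestor of c7.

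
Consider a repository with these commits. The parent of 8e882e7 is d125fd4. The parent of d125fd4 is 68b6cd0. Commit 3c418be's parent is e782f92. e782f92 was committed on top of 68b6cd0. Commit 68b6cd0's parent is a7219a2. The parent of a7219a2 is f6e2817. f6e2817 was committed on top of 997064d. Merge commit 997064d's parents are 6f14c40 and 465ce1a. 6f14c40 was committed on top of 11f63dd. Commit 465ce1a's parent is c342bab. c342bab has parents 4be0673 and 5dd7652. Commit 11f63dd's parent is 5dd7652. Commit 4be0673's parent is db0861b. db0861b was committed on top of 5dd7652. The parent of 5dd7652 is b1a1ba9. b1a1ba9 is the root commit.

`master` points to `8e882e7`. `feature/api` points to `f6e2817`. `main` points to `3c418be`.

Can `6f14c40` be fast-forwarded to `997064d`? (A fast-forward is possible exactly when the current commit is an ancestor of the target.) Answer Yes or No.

A fast-forward from 6f14c40 to 997064d is possible iff 6f14c40 is an ancestor of 997064d.
Ancestors of 997064d: {11f63dd, 465ce1a, 4be0673, 5dd7652, 6f14c40, 997064d, b1a1ba9, c342bab, db0861b}.
6f14c40 is among them, so fast-forward is possible.

Yes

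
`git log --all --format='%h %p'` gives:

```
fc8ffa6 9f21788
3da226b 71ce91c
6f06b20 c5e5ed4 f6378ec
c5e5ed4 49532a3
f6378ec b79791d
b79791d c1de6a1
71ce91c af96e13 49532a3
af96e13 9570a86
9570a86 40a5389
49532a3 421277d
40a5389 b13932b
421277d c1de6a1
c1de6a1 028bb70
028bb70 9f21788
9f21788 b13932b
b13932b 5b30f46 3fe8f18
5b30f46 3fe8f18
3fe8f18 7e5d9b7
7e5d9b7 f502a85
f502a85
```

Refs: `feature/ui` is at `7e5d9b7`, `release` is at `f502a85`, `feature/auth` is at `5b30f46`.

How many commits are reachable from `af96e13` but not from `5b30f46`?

Reachable from af96e13: {3fe8f18, 40a5389, 5b30f46, 7e5d9b7, 9570a86, af96e13, b13932b, f502a85}.
Reachable from 5b30f46: {3fe8f18, 5b30f46, 7e5d9b7, f502a85}.
In af96e13's history but not 5b30f46's: {40a5389, 9570a86, af96e13, b13932b} — 4 commits.

4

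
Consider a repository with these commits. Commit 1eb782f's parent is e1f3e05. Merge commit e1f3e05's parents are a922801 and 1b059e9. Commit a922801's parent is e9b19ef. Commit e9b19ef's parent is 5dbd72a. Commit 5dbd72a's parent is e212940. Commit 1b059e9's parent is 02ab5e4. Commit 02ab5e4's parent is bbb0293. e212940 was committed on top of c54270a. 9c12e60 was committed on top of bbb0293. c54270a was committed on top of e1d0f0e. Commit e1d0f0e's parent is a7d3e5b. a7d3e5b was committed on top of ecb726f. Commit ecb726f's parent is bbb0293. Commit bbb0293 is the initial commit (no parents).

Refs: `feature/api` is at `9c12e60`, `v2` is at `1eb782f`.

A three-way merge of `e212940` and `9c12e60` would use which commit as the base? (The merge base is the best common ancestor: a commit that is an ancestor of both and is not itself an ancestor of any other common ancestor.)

Ancestors of e212940: {a7d3e5b, bbb0293, c54270a, e1d0f0e, e212940, ecb726f}.
Ancestors of 9c12e60: {9c12e60, bbb0293}.
Common ancestors: {bbb0293}.
The only common ancestor is bbb0293, so it is the merge base.

bbb0293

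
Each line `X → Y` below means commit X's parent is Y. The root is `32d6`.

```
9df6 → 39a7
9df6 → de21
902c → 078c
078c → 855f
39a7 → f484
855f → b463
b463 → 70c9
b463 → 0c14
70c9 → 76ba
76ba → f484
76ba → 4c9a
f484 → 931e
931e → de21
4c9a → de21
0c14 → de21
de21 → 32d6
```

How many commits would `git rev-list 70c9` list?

Walking parent pointers from 70c9: reachable set = {32d6, 4c9a, 70c9, 76ba, 931e, de21, f484}.
That is 7 commits.

7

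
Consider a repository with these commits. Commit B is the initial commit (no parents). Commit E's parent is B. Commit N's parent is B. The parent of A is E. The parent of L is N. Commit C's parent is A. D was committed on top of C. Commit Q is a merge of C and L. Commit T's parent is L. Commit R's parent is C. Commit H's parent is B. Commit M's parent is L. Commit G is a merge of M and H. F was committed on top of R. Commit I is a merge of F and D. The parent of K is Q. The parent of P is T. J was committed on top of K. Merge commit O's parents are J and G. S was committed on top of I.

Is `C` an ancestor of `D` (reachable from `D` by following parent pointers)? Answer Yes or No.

Ancestors of D (commits reachable by following parents): {A, B, C, D, E}.
C is in that set, so it is an ancestor of D.

Yes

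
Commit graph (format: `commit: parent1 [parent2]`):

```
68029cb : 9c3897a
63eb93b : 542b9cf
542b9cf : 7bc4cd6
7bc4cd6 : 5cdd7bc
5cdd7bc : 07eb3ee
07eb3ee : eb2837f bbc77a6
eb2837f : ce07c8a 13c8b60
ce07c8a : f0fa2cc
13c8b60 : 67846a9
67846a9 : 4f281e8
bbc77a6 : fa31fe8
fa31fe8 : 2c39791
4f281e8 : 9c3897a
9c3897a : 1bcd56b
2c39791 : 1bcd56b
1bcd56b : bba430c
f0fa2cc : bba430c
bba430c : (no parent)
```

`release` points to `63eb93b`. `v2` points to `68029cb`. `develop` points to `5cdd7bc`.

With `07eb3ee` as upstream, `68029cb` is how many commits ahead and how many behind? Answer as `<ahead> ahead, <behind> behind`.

Reachable from 68029cb: {1bcd56b, 68029cb, 9c3897a, bba430c}.
Reachable from 07eb3ee: {07eb3ee, 13c8b60, 1bcd56b, 2c39791, 4f281e8, 67846a9, 9c3897a, bba430c, bbc77a6, ce07c8a, eb2837f, f0fa2cc, fa31fe8}.
Only in 68029cb's history (ahead): {68029cb} — 1.
Only in 07eb3ee's history (behind): {07eb3ee, 13c8b60, 2c39791, 4f281e8, 67846a9, bbc77a6, ce07c8a, eb2837f, f0fa2cc, fa31fe8} — 10.

1 ahead, 10 behind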